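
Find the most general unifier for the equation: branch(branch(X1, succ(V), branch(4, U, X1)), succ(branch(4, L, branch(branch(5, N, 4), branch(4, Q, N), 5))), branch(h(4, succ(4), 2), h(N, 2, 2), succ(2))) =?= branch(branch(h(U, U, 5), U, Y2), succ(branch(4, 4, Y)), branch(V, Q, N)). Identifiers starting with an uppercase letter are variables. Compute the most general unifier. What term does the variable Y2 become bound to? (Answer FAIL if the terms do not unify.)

Decompose branch/3: branch(X1, succ(V), branch(4, U, X1)) =?= branch(h(U, U, 5), U, Y2),  succ(branch(4, L, branch(branch(5, N, 4), branch(4, Q, N), 5))) =?= succ(branch(4, 4, Y)),  branch(h(4, succ(4), 2), h(N, 2, 2), succ(2)) =?= branch(V, Q, N).
Decompose branch/3: X1 =?= h(U, U, 5),  succ(V) =?= U,  branch(4, U, X1) =?= Y2.
Bind X1 := h(U, U, 5); substituting into the one remaining equation that mentions X1 gives: branch(4, U, h(U, U, 5)) =?= Y2.
Bind U := succ(V); substituting into the one remaining equation that mentions U gives: branch(4, succ(V), h(succ(V), succ(V), 5)) =?= Y2. Substituting into the earlier binding gives X1 := h(succ(V), succ(V), 5).
Bind Y2 := branch(4, succ(V), h(succ(V), succ(V), 5)); no other remaining equation mentions Y2.
Decompose succ/1: branch(4, L, branch(branch(5, N, 4), branch(4, Q, N), 5)) =?= branch(4, 4, Y).
Decompose branch/3: 4 =?= 4,  L =?= 4,  branch(branch(5, N, 4), branch(4, Q, N), 5) =?= Y.
Delete trivial equation 4 =?= 4.
Bind L := 4; no other remaining equation mentions L.
Bind Y := branch(branch(5, N, 4), branch(4, Q, N), 5); no other remaining equation mentions Y.
Decompose branch/3: h(4, succ(4), 2) =?= V,  h(N, 2, 2) =?= Q,  succ(2) =?= N.
Bind V := h(4, succ(4), 2); no other remaining equation mentions V. Substituting into the earlier bindings gives X1 := h(succ(h(4, succ(4), 2)), succ(h(4, succ(4), 2)), 5), U := succ(h(4, succ(4), 2)), Y2 := branch(4, succ(h(4, succ(4), 2)), h(succ(h(4, succ(4), 2)), succ(h(4, succ(4), 2)), 5)).
Bind Q := h(N, 2, 2); no other remaining equation mentions Q. Substituting into the earlier binding gives Y := branch(branch(5, N, 4), branch(4, h(N, 2, 2), N), 5).
Bind N := succ(2). Substituting into the earlier bindings gives Y := branch(branch(5, succ(2), 4), branch(4, h(succ(2), 2, 2), succ(2)), 5), Q := h(succ(2), 2, 2).
MGU = { X1 -> h(succ(h(4, succ(4), 2)), succ(h(4, succ(4), 2)), 5), U -> succ(h(4, succ(4), 2)), Y2 -> branch(4, succ(h(4, succ(4), 2)), h(succ(h(4, succ(4), 2)), succ(h(4, succ(4), 2)), 5)), L -> 4, Y -> branch(branch(5, succ(2), 4), branch(4, h(succ(2), 2, 2), succ(2)), 5), V -> h(4, succ(4), 2), Q -> h(succ(2), 2, 2), N -> succ(2) }, so Y2 -> branch(4, succ(h(4, succ(4), 2)), h(succ(h(4, succ(4), 2)), succ(h(4, succ(4), 2)), 5)).

branch(4, succ(h(4, succ(4), 2)), h(succ(h(4, succ(4), 2)), succ(h(4, succ(4), 2)), 5))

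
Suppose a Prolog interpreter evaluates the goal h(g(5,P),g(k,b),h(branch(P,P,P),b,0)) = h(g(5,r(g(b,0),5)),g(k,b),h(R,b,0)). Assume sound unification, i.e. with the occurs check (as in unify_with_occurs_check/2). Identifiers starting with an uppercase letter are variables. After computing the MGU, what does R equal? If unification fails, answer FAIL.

branch(r(g(b,0),5),r(g(b,0),5),r(g(b,0),5))

Decompose h/3: g(5,P) = g(5,r(g(b,0),5)),  g(k,b) = g(k,b),  h(branch(P,P,P),b,0) = h(R,b,0).
Decompose g/2: 5 = 5,  P = r(g(b,0),5).
Delete trivial equation 5 = 5.
Bind P := r(g(b,0),5); substituting into the one remaining equation that mentions P gives: h(branch(r(g(b,0),5),r(g(b,0),5),r(g(b,0),5)),b,0) = h(R,b,0).
Delete trivial equation g(k,b) = g(k,b).
Decompose h/3: branch(r(g(b,0),5),r(g(b,0),5),r(g(b,0),5)) = R,  b = b,  0 = 0.
Bind R := branch(r(g(b,0),5),r(g(b,0),5),r(g(b,0),5)); no other remaining equation mentions R.
Delete trivial equation b = b.
Delete trivial equation 0 = 0.
MGU = { P ↦ r(g(b,0),5), R ↦ branch(r(g(b,0),5),r(g(b,0),5),r(g(b,0),5)) }, so R ↦ branch(r(g(b,0),5),r(g(b,0),5),r(g(b,0),5)).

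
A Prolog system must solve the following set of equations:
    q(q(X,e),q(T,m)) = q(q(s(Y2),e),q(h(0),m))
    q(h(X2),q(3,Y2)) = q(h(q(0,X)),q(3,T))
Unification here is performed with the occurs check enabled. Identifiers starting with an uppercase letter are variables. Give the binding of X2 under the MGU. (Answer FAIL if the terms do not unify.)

Decompose q/2: q(X,e) = q(s(Y2),e),  q(T,m) = q(h(0),m).
Decompose q/2: X = s(Y2),  e = e.
Bind X := s(Y2); substituting into the one remaining equation that mentions X gives: q(h(X2),q(3,Y2)) = q(h(q(0,s(Y2))),q(3,T)).
Delete trivial equation e = e.
Decompose q/2: T = h(0),  m = m.
Bind T := h(0); substituting into the one remaining equation that mentions T gives: q(h(X2),q(3,Y2)) = q(h(q(0,s(Y2))),q(3,h(0))).
Delete trivial equation m = m.
Decompose q/2: h(X2) = h(q(0,s(Y2))),  q(3,Y2) = q(3,h(0)).
Decompose h/1: X2 = q(0,s(Y2)).
Bind X2 := q(0,s(Y2)); no other remaining equation mentions X2.
Decompose q/2: 3 = 3,  Y2 = h(0).
Delete trivial equation 3 = 3.
Bind Y2 := h(0). Substituting into the earlier bindings gives X := s(h(0)), X2 := q(0,s(h(0))).
MGU = { X -> s(h(0)), T -> h(0), X2 -> q(0,s(h(0))), Y2 -> h(0) }, so X2 -> q(0,s(h(0))).

q(0,s(h(0)))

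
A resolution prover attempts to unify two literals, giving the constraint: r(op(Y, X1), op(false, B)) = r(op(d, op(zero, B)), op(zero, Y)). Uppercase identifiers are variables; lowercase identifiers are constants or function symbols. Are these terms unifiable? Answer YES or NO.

Decompose r/2: op(Y, X1) = op(d, op(zero, B)),  op(false, B) = op(zero, Y).
Decompose op/2: Y = d,  X1 = op(zero, B).
Bind Y := d; substituting into the one remaining equation that mentions Y gives: op(false, B) = op(zero, d).
Bind X1 := op(zero, B); no other remaining equation mentions X1.
Decompose op/2: false = zero,  B = d.
Clash: constants false and zero differ; no unifier exists.

NO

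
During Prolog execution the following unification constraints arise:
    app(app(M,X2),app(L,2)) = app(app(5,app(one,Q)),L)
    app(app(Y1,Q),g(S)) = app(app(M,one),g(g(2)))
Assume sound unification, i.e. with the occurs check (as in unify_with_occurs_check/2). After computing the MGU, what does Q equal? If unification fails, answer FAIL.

FAIL

Decompose app/2: app(M,X2) = app(5,app(one,Q)),  app(L,2) = L.
Decompose app/2: M = 5,  X2 = app(one,Q).
Bind M := 5; substituting into the one remaining equation that mentions M gives: app(app(Y1,Q),g(S)) = app(app(5,one),g(g(2))).
Bind X2 := app(one,Q); no other remaining equation mentions X2.
Occurs check fails: L occurs in app(L,2); the equation L = app(L,2) has no finite solution.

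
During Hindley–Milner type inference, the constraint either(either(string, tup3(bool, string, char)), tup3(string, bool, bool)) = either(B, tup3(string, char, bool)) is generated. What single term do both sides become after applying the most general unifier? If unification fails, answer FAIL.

Decompose either/2: either(string, tup3(bool, string, char)) = B,  tup3(string, bool, bool) = tup3(string, char, bool).
Bind B := either(string, tup3(bool, string, char)); no other remaining equation mentions B.
Decompose tup3/3: string = string,  bool = char,  bool = bool.
Delete trivial equation string = string.
Clash: constants bool and char differ; no unifier exists.

FAIL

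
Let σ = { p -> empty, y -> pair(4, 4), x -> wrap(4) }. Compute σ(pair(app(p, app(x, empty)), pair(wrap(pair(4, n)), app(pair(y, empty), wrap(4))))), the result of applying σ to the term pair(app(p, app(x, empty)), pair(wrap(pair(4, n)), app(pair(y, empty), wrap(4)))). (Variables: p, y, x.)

pair(app(empty, app(wrap(4), empty)), pair(wrap(pair(4, n)), app(pair(pair(4, 4), empty), wrap(4))))

Replace each occurrence of p with empty.
Replace each occurrence of y with pair(4, 4).
Replace each occurrence of x with wrap(4).
Result: pair(app(empty, app(wrap(4), empty)), pair(wrap(pair(4, n)), app(pair(pair(4, 4), empty), wrap(4)))).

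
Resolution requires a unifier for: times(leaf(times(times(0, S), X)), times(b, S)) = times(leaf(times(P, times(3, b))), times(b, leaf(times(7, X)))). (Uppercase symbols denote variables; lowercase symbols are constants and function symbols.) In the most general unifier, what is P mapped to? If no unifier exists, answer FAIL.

Decompose times/2: leaf(times(times(0, S), X)) = leaf(times(P, times(3, b))),  times(b, S) = times(b, leaf(times(7, X))).
Decompose leaf/1: times(times(0, S), X) = times(P, times(3, b)).
Decompose times/2: times(0, S) = P,  X = times(3, b).
Bind P := times(0, S); no other remaining equation mentions P.
Bind X := times(3, b); substituting into the remaining equation gives: times(b, S) = times(b, leaf(times(7, times(3, b)))).
Decompose times/2: b = b,  S = leaf(times(7, times(3, b))).
Delete trivial equation b = b.
Bind S := leaf(times(7, times(3, b))). Substituting into the earlier binding gives P := times(0, leaf(times(7, times(3, b)))).
MGU = { P ↦ times(0, leaf(times(7, times(3, b)))), X ↦ times(3, b), S ↦ leaf(times(7, times(3, b))) }, so P ↦ times(0, leaf(times(7, times(3, b)))).

times(0, leaf(times(7, times(3, b))))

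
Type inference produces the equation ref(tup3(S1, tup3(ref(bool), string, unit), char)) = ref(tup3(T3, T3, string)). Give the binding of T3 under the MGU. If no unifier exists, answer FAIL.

FAIL

Decompose ref/1: tup3(S1, tup3(ref(bool), string, unit), char) = tup3(T3, T3, string).
Decompose tup3/3: S1 = T3,  tup3(ref(bool), string, unit) = T3,  char = string.
Bind S1 := T3; no other remaining equation mentions S1.
Bind T3 := tup3(ref(bool), string, unit); no other remaining equation mentions T3. Substituting into the earlier binding gives S1 := tup3(ref(bool), string, unit).
Clash: constants char and string differ; no unifier exists.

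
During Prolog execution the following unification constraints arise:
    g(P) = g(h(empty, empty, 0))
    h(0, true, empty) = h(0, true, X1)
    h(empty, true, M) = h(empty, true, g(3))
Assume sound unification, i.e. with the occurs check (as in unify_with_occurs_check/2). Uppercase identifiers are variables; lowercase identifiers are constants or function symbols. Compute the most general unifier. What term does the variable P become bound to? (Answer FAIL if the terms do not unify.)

Decompose g/1: P = h(empty, empty, 0).
Bind P := h(empty, empty, 0); no other remaining equation mentions P.
Decompose h/3: 0 = 0,  true = true,  empty = X1.
Delete trivial equation 0 = 0.
Delete trivial equation true = true.
Bind X1 := empty; no other remaining equation mentions X1.
Decompose h/3: empty = empty,  true = true,  M = g(3).
Delete trivial equation empty = empty.
Delete trivial equation true = true.
Bind M := g(3).
MGU = { P = h(empty, empty, 0), X1 = empty, M = g(3) }, so P = h(empty, empty, 0).

h(empty, empty, 0)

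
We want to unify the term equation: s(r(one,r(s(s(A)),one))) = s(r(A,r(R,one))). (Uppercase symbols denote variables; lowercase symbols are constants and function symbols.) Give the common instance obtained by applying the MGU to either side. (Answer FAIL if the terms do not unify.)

Decompose s/1: r(one,r(s(s(A)),one)) = r(A,r(R,one)).
Decompose r/2: one = A,  r(s(s(A)),one) = r(R,one).
Bind A := one; substituting into the remaining equation gives: r(s(s(one)),one) = r(R,one).
Decompose r/2: s(s(one)) = R,  one = one.
Bind R := s(s(one)); no other remaining equation mentions R.
Delete trivial equation one = one.
Applying the MGU to either side gives s(r(one,r(s(s(one)),one))).

s(r(one,r(s(s(one)),one)))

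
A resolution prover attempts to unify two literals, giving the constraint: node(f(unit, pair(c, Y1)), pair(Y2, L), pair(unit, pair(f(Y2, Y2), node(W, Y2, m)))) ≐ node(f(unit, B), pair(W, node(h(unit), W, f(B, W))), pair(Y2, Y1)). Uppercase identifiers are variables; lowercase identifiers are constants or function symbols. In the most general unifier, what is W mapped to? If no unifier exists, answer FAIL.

Decompose node/3: f(unit, pair(c, Y1)) ≐ f(unit, B),  pair(Y2, L) ≐ pair(W, node(h(unit), W, f(B, W))),  pair(unit, pair(f(Y2, Y2), node(W, Y2, m))) ≐ pair(Y2, Y1).
Decompose f/2: unit ≐ unit,  pair(c, Y1) ≐ B.
Delete trivial equation unit ≐ unit.
Bind B := pair(c, Y1); substituting into the one remaining equation that mentions B gives: pair(Y2, L) ≐ pair(W, node(h(unit), W, f(pair(c, Y1), W))).
Decompose pair/2: Y2 ≐ W,  L ≐ node(h(unit), W, f(pair(c, Y1), W)).
Bind Y2 := W; substituting into the one remaining equation that mentions Y2 gives: pair(unit, pair(f(W, W), node(W, W, m))) ≐ pair(W, Y1).
Bind L := node(h(unit), W, f(pair(c, Y1), W)); no other remaining equation mentions L.
Decompose pair/2: unit ≐ W,  pair(f(W, W), node(W, W, m)) ≐ Y1.
Bind W := unit; substituting into the remaining equation gives: pair(f(unit, unit), node(unit, unit, m)) ≐ Y1. Substituting into the earlier bindings gives Y2 := unit, L := node(h(unit), unit, f(pair(c, Y1), unit)).
Bind Y1 := pair(f(unit, unit), node(unit, unit, m)). Substituting into the earlier bindings gives B := pair(c, pair(f(unit, unit), node(unit, unit, m))), L := node(h(unit), unit, f(pair(c, pair(f(unit, unit), node(unit, unit, m))), unit)).
MGU = { B := pair(c, pair(f(unit, unit), node(unit, unit, m))), Y2 := unit, L := node(h(unit), unit, f(pair(c, pair(f(unit, unit), node(unit, unit, m))), unit)), W := unit, Y1 := pair(f(unit, unit), node(unit, unit, m)) }, so W := unit.

unit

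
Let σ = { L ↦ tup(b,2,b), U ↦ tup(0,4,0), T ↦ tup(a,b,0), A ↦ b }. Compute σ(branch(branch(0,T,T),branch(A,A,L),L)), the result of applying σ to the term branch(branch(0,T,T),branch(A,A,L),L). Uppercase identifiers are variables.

Replace each occurrence of L with tup(b,2,b).
Replace each occurrence of T with tup(a,b,0).
Replace each occurrence of A with b.
Result: branch(branch(0,tup(a,b,0),tup(a,b,0)),branch(b,b,tup(b,2,b)),tup(b,2,b)).

branch(branch(0,tup(a,b,0),tup(a,b,0)),branch(b,b,tup(b,2,b)),tup(b,2,b))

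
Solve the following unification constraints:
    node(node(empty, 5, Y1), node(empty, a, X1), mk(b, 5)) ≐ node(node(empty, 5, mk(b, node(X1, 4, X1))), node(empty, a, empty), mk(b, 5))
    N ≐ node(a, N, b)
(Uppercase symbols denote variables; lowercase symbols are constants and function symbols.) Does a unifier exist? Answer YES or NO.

NO

Decompose node/3: node(empty, 5, Y1) ≐ node(empty, 5, mk(b, node(X1, 4, X1))),  node(empty, a, X1) ≐ node(empty, a, empty),  mk(b, 5) ≐ mk(b, 5).
Decompose node/3: empty ≐ empty,  5 ≐ 5,  Y1 ≐ mk(b, node(X1, 4, X1)).
Delete trivial equation empty ≐ empty.
Delete trivial equation 5 ≐ 5.
Bind Y1 := mk(b, node(X1, 4, X1)); no other remaining equation mentions Y1.
Decompose node/3: empty ≐ empty,  a ≐ a,  X1 ≐ empty.
Delete trivial equation empty ≐ empty.
Delete trivial equation a ≐ a.
Bind X1 := empty; no other remaining equation mentions X1. Substituting into the earlier binding gives Y1 := mk(b, node(empty, 4, empty)).
Delete trivial equation mk(b, 5) ≐ mk(b, 5).
Occurs check fails: N occurs in node(a, N, b); the equation N ≐ node(a, N, b) has no finite solution.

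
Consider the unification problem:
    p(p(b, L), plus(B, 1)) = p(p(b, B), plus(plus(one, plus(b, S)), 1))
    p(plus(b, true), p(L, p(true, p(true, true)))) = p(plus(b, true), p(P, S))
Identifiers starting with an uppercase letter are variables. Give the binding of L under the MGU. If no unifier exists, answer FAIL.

plus(one, plus(b, p(true, p(true, true))))

Decompose p/2: p(b, L) = p(b, B),  plus(B, 1) = plus(plus(one, plus(b, S)), 1).
Decompose p/2: b = b,  L = B.
Delete trivial equation b = b.
Bind L := B; substituting into the one remaining equation that mentions L gives: p(plus(b, true), p(B, p(true, p(true, true)))) = p(plus(b, true), p(P, S)).
Decompose plus/2: B = plus(one, plus(b, S)),  1 = 1.
Bind B := plus(one, plus(b, S)); substituting into the one remaining equation that mentions B gives: p(plus(b, true), p(plus(one, plus(b, S)), p(true, p(true, true)))) = p(plus(b, true), p(P, S)). Substituting into the earlier binding gives L := plus(one, plus(b, S)).
Delete trivial equation 1 = 1.
Decompose p/2: plus(b, true) = plus(b, true),  p(plus(one, plus(b, S)), p(true, p(true, true))) = p(P, S).
Delete trivial equation plus(b, true) = plus(b, true).
Decompose p/2: plus(one, plus(b, S)) = P,  p(true, p(true, true)) = S.
Bind P := plus(one, plus(b, S)); no other remaining equation mentions P.
Bind S := p(true, p(true, true)). Substituting into the earlier bindings gives L := plus(one, plus(b, p(true, p(true, true)))), B := plus(one, plus(b, p(true, p(true, true)))), P := plus(one, plus(b, p(true, p(true, true)))).
MGU = { L ↦ plus(one, plus(b, p(true, p(true, true)))), B ↦ plus(one, plus(b, p(true, p(true, true)))), P ↦ plus(one, plus(b, p(true, p(true, true)))), S ↦ p(true, p(true, true)) }, so L ↦ plus(one, plus(b, p(true, p(true, true)))).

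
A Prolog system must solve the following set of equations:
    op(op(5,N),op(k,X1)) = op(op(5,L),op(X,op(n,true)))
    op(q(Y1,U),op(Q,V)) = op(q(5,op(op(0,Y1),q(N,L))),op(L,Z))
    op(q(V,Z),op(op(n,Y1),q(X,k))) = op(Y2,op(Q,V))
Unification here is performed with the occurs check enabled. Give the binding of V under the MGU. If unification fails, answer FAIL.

q(k,k)

Decompose op/2: op(5,N) = op(5,L),  op(k,X1) = op(X,op(n,true)).
Decompose op/2: 5 = 5,  N = L.
Delete trivial equation 5 = 5.
Bind N := L; substituting into the one remaining equation that mentions N gives: op(q(Y1,U),op(Q,V)) = op(q(5,op(op(0,Y1),q(L,L))),op(L,Z)).
Decompose op/2: k = X,  X1 = op(n,true).
Bind X := k; substituting into the one remaining equation that mentions X gives: op(q(V,Z),op(op(n,Y1),q(k,k))) = op(Y2,op(Q,V)).
Bind X1 := op(n,true); no other remaining equation mentions X1.
Decompose op/2: q(Y1,U) = q(5,op(op(0,Y1),q(L,L))),  op(Q,V) = op(L,Z).
Decompose q/2: Y1 = 5,  U = op(op(0,Y1),q(L,L)).
Bind Y1 := 5; substituting into the 2 remaining equations that mention Y1 gives: U = op(op(0,5),q(L,L)),  op(q(V,Z),op(op(n,5),q(k,k))) = op(Y2,op(Q,V)).
Bind U := op(op(0,5),q(L,L)); no other remaining equation mentions U.
Decompose op/2: Q = L,  V = Z.
Bind Q := L; substituting into the one remaining equation that mentions Q gives: op(q(V,Z),op(op(n,5),q(k,k))) = op(Y2,op(L,V)).
Bind V := Z; substituting into the remaining equation gives: op(q(Z,Z),op(op(n,5),q(k,k))) = op(Y2,op(L,Z)).
Decompose op/2: q(Z,Z) = Y2,  op(op(n,5),q(k,k)) = op(L,Z).
Bind Y2 := q(Z,Z); no other remaining equation mentions Y2.
Decompose op/2: op(n,5) = L,  q(k,k) = Z.
Bind L := op(n,5); no other remaining equation mentions L. Substituting into the earlier bindings gives N := op(n,5), U := op(op(0,5),q(op(n,5),op(n,5))), Q := op(n,5).
Bind Z := q(k,k). Substituting into the earlier bindings gives V := q(k,k), Y2 := q(q(k,k),q(k,k)).
MGU = { N -> op(n,5), X -> k, X1 -> op(n,true), Y1 -> 5, U -> op(op(0,5),q(op(n,5),op(n,5))), Q -> op(n,5), V -> q(k,k), Y2 -> q(q(k,k),q(k,k)), L -> op(n,5), Z -> q(k,k) }, so V -> q(k,k).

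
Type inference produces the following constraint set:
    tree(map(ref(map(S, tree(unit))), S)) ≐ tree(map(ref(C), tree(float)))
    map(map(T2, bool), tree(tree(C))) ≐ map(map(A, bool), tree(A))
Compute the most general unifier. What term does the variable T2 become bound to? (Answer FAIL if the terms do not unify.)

Decompose tree/1: map(ref(map(S, tree(unit))), S) ≐ map(ref(C), tree(float)).
Decompose map/2: ref(map(S, tree(unit))) ≐ ref(C),  S ≐ tree(float).
Decompose ref/1: map(S, tree(unit)) ≐ C.
Bind C := map(S, tree(unit)); substituting into the one remaining equation that mentions C gives: map(map(T2, bool), tree(tree(map(S, tree(unit))))) ≐ map(map(A, bool), tree(A)).
Bind S := tree(float); substituting into the remaining equation gives: map(map(T2, bool), tree(tree(map(tree(float), tree(unit))))) ≐ map(map(A, bool), tree(A)). Substituting into the earlier binding gives C := map(tree(float), tree(unit)).
Decompose map/2: map(T2, bool) ≐ map(A, bool),  tree(tree(map(tree(float), tree(unit)))) ≐ tree(A).
Decompose map/2: T2 ≐ A,  bool ≐ bool.
Bind T2 := A; no other remaining equation mentions T2.
Delete trivial equation bool ≐ bool.
Decompose tree/1: tree(map(tree(float), tree(unit))) ≐ A.
Bind A := tree(map(tree(float), tree(unit))). Substituting into the earlier binding gives T2 := tree(map(tree(float), tree(unit))).
MGU = { C ↦ map(tree(float), tree(unit)), S ↦ tree(float), T2 ↦ tree(map(tree(float), tree(unit))), A ↦ tree(map(tree(float), tree(unit))) }, so T2 ↦ tree(map(tree(float), tree(unit))).

tree(map(tree(float), tree(unit)))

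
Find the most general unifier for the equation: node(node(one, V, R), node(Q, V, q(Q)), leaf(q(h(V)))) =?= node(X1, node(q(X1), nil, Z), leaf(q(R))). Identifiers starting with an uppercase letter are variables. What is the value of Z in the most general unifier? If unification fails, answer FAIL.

q(q(node(one, nil, h(nil))))

Decompose node/3: node(one, V, R) =?= X1,  node(Q, V, q(Q)) =?= node(q(X1), nil, Z),  leaf(q(h(V))) =?= leaf(q(R)).
Bind X1 := node(one, V, R); substituting into the one remaining equation that mentions X1 gives: node(Q, V, q(Q)) =?= node(q(node(one, V, R)), nil, Z).
Decompose node/3: Q =?= q(node(one, V, R)),  V =?= nil,  q(Q) =?= Z.
Bind Q := q(node(one, V, R)); substituting into the one remaining equation that mentions Q gives: q(q(node(one, V, R))) =?= Z.
Bind V := nil; substituting into the remaining equations gives: q(q(node(one, nil, R))) =?= Z,  leaf(q(h(nil))) =?= leaf(q(R)). Substituting into the earlier bindings gives X1 := node(one, nil, R), Q := q(node(one, nil, R)).
Bind Z := q(q(node(one, nil, R))); no other remaining equation mentions Z.
Decompose leaf/1: q(h(nil)) =?= q(R).
Decompose q/1: h(nil) =?= R.
Bind R := h(nil). Substituting into the earlier bindings gives X1 := node(one, nil, h(nil)), Q := q(node(one, nil, h(nil))), Z := q(q(node(one, nil, h(nil)))).
MGU = { X1 ↦ node(one, nil, h(nil)), Q ↦ q(node(one, nil, h(nil))), V ↦ nil, Z ↦ q(q(node(one, nil, h(nil)))), R ↦ h(nil) }, so Z ↦ q(q(node(one, nil, h(nil)))).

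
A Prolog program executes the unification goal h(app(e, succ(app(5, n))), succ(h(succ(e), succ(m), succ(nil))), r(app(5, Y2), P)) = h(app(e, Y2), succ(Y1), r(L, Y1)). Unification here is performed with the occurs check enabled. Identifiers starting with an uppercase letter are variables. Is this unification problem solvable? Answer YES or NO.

Decompose h/3: app(e, succ(app(5, n))) = app(e, Y2),  succ(h(succ(e), succ(m), succ(nil))) = succ(Y1),  r(app(5, Y2), P) = r(L, Y1).
Decompose app/2: e = e,  succ(app(5, n)) = Y2.
Delete trivial equation e = e.
Bind Y2 := succ(app(5, n)); substituting into the one remaining equation that mentions Y2 gives: r(app(5, succ(app(5, n))), P) = r(L, Y1).
Decompose succ/1: h(succ(e), succ(m), succ(nil)) = Y1.
Bind Y1 := h(succ(e), succ(m), succ(nil)); substituting into the remaining equation gives: r(app(5, succ(app(5, n))), P) = r(L, h(succ(e), succ(m), succ(nil))).
Decompose r/2: app(5, succ(app(5, n))) = L,  P = h(succ(e), succ(m), succ(nil)).
Bind L := app(5, succ(app(5, n))); no other remaining equation mentions L.
Bind P := h(succ(e), succ(m), succ(nil)).
No equations remain and no clash or occurs-check failure arose, so a unifier exists.

YES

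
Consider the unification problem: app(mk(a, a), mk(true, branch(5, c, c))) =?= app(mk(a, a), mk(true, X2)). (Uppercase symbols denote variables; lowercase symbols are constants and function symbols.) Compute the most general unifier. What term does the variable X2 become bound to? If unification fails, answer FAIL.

branch(5, c, c)

Decompose app/2: mk(a, a) =?= mk(a, a),  mk(true, branch(5, c, c)) =?= mk(true, X2).
Delete trivial equation mk(a, a) =?= mk(a, a).
Decompose mk/2: true =?= true,  branch(5, c, c) =?= X2.
Delete trivial equation true =?= true.
Bind X2 := branch(5, c, c).
MGU = { X2 ↦ branch(5, c, c) }, so X2 ↦ branch(5, c, c).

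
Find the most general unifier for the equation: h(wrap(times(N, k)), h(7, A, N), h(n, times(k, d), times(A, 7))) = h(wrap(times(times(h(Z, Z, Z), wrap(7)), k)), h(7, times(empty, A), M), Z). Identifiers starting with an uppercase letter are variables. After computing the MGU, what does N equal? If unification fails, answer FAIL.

Decompose h/3: wrap(times(N, k)) = wrap(times(times(h(Z, Z, Z), wrap(7)), k)),  h(7, A, N) = h(7, times(empty, A), M),  h(n, times(k, d), times(A, 7)) = Z.
Decompose wrap/1: times(N, k) = times(times(h(Z, Z, Z), wrap(7)), k).
Decompose times/2: N = times(h(Z, Z, Z), wrap(7)),  k = k.
Bind N := times(h(Z, Z, Z), wrap(7)); substituting into the one remaining equation that mentions N gives: h(7, A, times(h(Z, Z, Z), wrap(7))) = h(7, times(empty, A), M).
Delete trivial equation k = k.
Decompose h/3: 7 = 7,  A = times(empty, A),  times(h(Z, Z, Z), wrap(7)) = M.
Delete trivial equation 7 = 7.
Occurs check fails: A occurs in times(empty, A); the equation A = times(empty, A) has no finite solution.

FAIL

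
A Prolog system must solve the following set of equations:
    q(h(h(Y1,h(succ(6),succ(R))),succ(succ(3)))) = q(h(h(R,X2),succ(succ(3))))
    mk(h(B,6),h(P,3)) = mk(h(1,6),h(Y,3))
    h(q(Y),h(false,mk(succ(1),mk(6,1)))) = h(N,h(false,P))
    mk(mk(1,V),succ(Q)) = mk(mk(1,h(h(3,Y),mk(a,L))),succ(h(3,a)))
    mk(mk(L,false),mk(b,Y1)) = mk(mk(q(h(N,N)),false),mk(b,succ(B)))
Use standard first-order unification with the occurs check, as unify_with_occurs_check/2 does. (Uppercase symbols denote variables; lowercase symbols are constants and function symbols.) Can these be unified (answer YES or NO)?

YES

Decompose q/1: h(h(Y1,h(succ(6),succ(R))),succ(succ(3))) = h(h(R,X2),succ(succ(3))).
Decompose h/2: h(Y1,h(succ(6),succ(R))) = h(R,X2),  succ(succ(3)) = succ(succ(3)).
Decompose h/2: Y1 = R,  h(succ(6),succ(R)) = X2.
Bind Y1 := R; substituting into the one remaining equation that mentions Y1 gives: mk(mk(L,false),mk(b,R)) = mk(mk(q(h(N,N)),false),mk(b,succ(B))).
Bind X2 := h(succ(6),succ(R)); no other remaining equation mentions X2.
Delete trivial equation succ(succ(3)) = succ(succ(3)).
Decompose mk/2: h(B,6) = h(1,6),  h(P,3) = h(Y,3).
Decompose h/2: B = 1,  6 = 6.
Bind B := 1; substituting into the one remaining equation that mentions B gives: mk(mk(L,false),mk(b,R)) = mk(mk(q(h(N,N)),false),mk(b,succ(1))).
Delete trivial equation 6 = 6.
Decompose h/2: P = Y,  3 = 3.
Bind P := Y; substituting into the one remaining equation that mentions P gives: h(q(Y),h(false,mk(succ(1),mk(6,1)))) = h(N,h(false,Y)).
Delete trivial equation 3 = 3.
Decompose h/2: q(Y) = N,  h(false,mk(succ(1),mk(6,1))) = h(false,Y).
Bind N := q(Y); substituting into the one remaining equation that mentions N gives: mk(mk(L,false),mk(b,R)) = mk(mk(q(h(q(Y),q(Y))),false),mk(b,succ(1))).
Decompose h/2: false = false,  mk(succ(1),mk(6,1)) = Y.
Delete trivial equation false = false.
Bind Y := mk(succ(1),mk(6,1)); substituting into the remaining equations gives: mk(mk(1,V),succ(Q)) = mk(mk(1,h(h(3,mk(succ(1),mk(6,1))),mk(a,L))),succ(h(3,a))),  mk(mk(L,false),mk(b,R)) = mk(mk(q(h(q(mk(succ(1),mk(6,1))),q(mk(succ(1),mk(6,1))))),false),mk(b,succ(1))). Substituting into the earlier bindings gives P := mk(succ(1),mk(6,1)), N := q(mk(succ(1),mk(6,1))).
Decompose mk/2: mk(1,V) = mk(1,h(h(3,mk(succ(1),mk(6,1))),mk(a,L))),  succ(Q) = succ(h(3,a)).
Decompose mk/2: 1 = 1,  V = h(h(3,mk(succ(1),mk(6,1))),mk(a,L)).
Delete trivial equation 1 = 1.
Bind V := h(h(3,mk(succ(1),mk(6,1))),mk(a,L)); no other remaining equation mentions V.
Decompose succ/1: Q = h(3,a).
Bind Q := h(3,a); no other remaining equation mentions Q.
Decompose mk/2: mk(L,false) = mk(q(h(q(mk(succ(1),mk(6,1))),q(mk(succ(1),mk(6,1))))),false),  mk(b,R) = mk(b,succ(1)).
Decompose mk/2: L = q(h(q(mk(succ(1),mk(6,1))),q(mk(succ(1),mk(6,1))))),  false = false.
Bind L := q(h(q(mk(succ(1),mk(6,1))),q(mk(succ(1),mk(6,1))))); no other remaining equation mentions L. Substituting into the earlier binding gives V := h(h(3,mk(succ(1),mk(6,1))),mk(a,q(h(q(mk(succ(1),mk(6,1))),q(mk(succ(1),mk(6,1))))))).
Delete trivial equation false = false.
Decompose mk/2: b = b,  R = succ(1).
Delete trivial equation b = b.
Bind R := succ(1). Substituting into the earlier bindings gives Y1 := succ(1), X2 := h(succ(6),succ(succ(1))).
No equations remain and no clash or occurs-check failure arose, so a unifier exists.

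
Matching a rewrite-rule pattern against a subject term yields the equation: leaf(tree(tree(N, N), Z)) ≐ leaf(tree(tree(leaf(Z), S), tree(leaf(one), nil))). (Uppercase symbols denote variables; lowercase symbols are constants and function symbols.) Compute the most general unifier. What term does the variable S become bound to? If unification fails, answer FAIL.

leaf(tree(leaf(one), nil))

Decompose leaf/1: tree(tree(N, N), Z) ≐ tree(tree(leaf(Z), S), tree(leaf(one), nil)).
Decompose tree/2: tree(N, N) ≐ tree(leaf(Z), S),  Z ≐ tree(leaf(one), nil).
Decompose tree/2: N ≐ leaf(Z),  N ≐ S.
Bind N := leaf(Z); substituting into the one remaining equation that mentions N gives: leaf(Z) ≐ S.
Bind S := leaf(Z); no other remaining equation mentions S.
Bind Z := tree(leaf(one), nil). Substituting into the earlier bindings gives N := leaf(tree(leaf(one), nil)), S := leaf(tree(leaf(one), nil)).
MGU = { N -> leaf(tree(leaf(one), nil)), S -> leaf(tree(leaf(one), nil)), Z -> tree(leaf(one), nil) }, so S -> leaf(tree(leaf(one), nil)).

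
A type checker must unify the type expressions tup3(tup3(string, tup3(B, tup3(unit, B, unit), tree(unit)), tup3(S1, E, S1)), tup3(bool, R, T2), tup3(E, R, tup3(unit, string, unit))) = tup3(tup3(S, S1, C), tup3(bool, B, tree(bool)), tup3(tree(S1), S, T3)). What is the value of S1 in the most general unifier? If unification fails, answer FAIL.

tup3(string, tup3(unit, string, unit), tree(unit))

Decompose tup3/3: tup3(string, tup3(B, tup3(unit, B, unit), tree(unit)), tup3(S1, E, S1)) = tup3(S, S1, C),  tup3(bool, R, T2) = tup3(bool, B, tree(bool)),  tup3(E, R, tup3(unit, string, unit)) = tup3(tree(S1), S, T3).
Decompose tup3/3: string = S,  tup3(B, tup3(unit, B, unit), tree(unit)) = S1,  tup3(S1, E, S1) = C.
Bind S := string; substituting into the one remaining equation that mentions S gives: tup3(E, R, tup3(unit, string, unit)) = tup3(tree(S1), string, T3).
Bind S1 := tup3(B, tup3(unit, B, unit), tree(unit)); substituting into the 2 remaining equations that mention S1 gives: tup3(tup3(B, tup3(unit, B, unit), tree(unit)), E, tup3(B, tup3(unit, B, unit), tree(unit))) = C,  tup3(E, R, tup3(unit, string, unit)) = tup3(tree(tup3(B, tup3(unit, B, unit), tree(unit))), string, T3).
Bind C := tup3(tup3(B, tup3(unit, B, unit), tree(unit)), E, tup3(B, tup3(unit, B, unit), tree(unit))); no other remaining equation mentions C.
Decompose tup3/3: bool = bool,  R = B,  T2 = tree(bool).
Delete trivial equation bool = bool.
Bind R := B; substituting into the one remaining equation that mentions R gives: tup3(E, B, tup3(unit, string, unit)) = tup3(tree(tup3(B, tup3(unit, B, unit), tree(unit))), string, T3).
Bind T2 := tree(bool); no other remaining equation mentions T2.
Decompose tup3/3: E = tree(tup3(B, tup3(unit, B, unit), tree(unit))),  B = string,  tup3(unit, string, unit) = T3.
Bind E := tree(tup3(B, tup3(unit, B, unit), tree(unit))); no other remaining equation mentions E. Substituting into the earlier binding gives C := tup3(tup3(B, tup3(unit, B, unit), tree(unit)), tree(tup3(B, tup3(unit, B, unit), tree(unit))), tup3(B, tup3(unit, B, unit), tree(unit))).
Bind B := string; no other remaining equation mentions B. Substituting into the earlier bindings gives S1 := tup3(string, tup3(unit, string, unit), tree(unit)), C := tup3(tup3(string, tup3(unit, string, unit), tree(unit)), tree(tup3(string, tup3(unit, string, unit), tree(unit))), tup3(string, tup3(unit, string, unit), tree(unit))), R := string, E := tree(tup3(string, tup3(unit, string, unit), tree(unit))).
Bind T3 := tup3(unit, string, unit).
MGU = { S := string, S1 := tup3(string, tup3(unit, string, unit), tree(unit)), C := tup3(tup3(string, tup3(unit, string, unit), tree(unit)), tree(tup3(string, tup3(unit, string, unit), tree(unit))), tup3(string, tup3(unit, string, unit), tree(unit))), R := string, T2 := tree(bool), E := tree(tup3(string, tup3(unit, string, unit), tree(unit))), B := string, T3 := tup3(unit, string, unit) }, so S1 := tup3(string, tup3(unit, string, unit), tree(unit)).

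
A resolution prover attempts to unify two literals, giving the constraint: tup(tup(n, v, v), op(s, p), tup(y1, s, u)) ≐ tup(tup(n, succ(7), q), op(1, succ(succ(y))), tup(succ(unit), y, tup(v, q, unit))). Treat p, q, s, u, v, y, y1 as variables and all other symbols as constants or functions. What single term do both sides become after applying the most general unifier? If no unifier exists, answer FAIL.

tup(tup(n, succ(7), succ(7)), op(1, succ(succ(1))), tup(succ(unit), 1, tup(succ(7), succ(7), unit)))

Decompose tup/3: tup(n, v, v) ≐ tup(n, succ(7), q),  op(s, p) ≐ op(1, succ(succ(y))),  tup(y1, s, u) ≐ tup(succ(unit), y, tup(v, q, unit)).
Decompose tup/3: n ≐ n,  v ≐ succ(7),  v ≐ q.
Delete trivial equation n ≐ n.
Bind v := succ(7); substituting into the 2 remaining equations that mention v gives: succ(7) ≐ q,  tup(y1, s, u) ≐ tup(succ(unit), y, tup(succ(7), q, unit)).
Bind q := succ(7); substituting into the one remaining equation that mentions q gives: tup(y1, s, u) ≐ tup(succ(unit), y, tup(succ(7), succ(7), unit)).
Decompose op/2: s ≐ 1,  p ≐ succ(succ(y)).
Bind s := 1; substituting into the one remaining equation that mentions s gives: tup(y1, 1, u) ≐ tup(succ(unit), y, tup(succ(7), succ(7), unit)).
Bind p := succ(succ(y)); no other remaining equation mentions p.
Decompose tup/3: y1 ≐ succ(unit),  1 ≐ y,  u ≐ tup(succ(7), succ(7), unit).
Bind y1 := succ(unit); no other remaining equation mentions y1.
Bind y := 1; no other remaining equation mentions y. Substituting into the earlier binding gives p := succ(succ(1)).
Bind u := tup(succ(7), succ(7), unit).
Applying the MGU to either side gives tup(tup(n, succ(7), succ(7)), op(1, succ(succ(1))), tup(succ(unit), 1, tup(succ(7), succ(7), unit))).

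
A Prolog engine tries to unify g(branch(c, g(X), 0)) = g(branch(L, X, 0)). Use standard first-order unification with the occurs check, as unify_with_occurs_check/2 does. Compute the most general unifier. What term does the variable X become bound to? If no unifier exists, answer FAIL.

FAIL

Decompose g/1: branch(c, g(X), 0) = branch(L, X, 0).
Decompose branch/3: c = L,  g(X) = X,  0 = 0.
Bind L := c; no other remaining equation mentions L.
Occurs check fails: X occurs in g(X); the equation X = g(X) has no finite solution.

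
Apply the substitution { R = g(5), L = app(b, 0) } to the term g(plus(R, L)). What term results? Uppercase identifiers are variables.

Replace each occurrence of R with g(5).
Replace each occurrence of L with app(b, 0).
Result: g(plus(g(5), app(b, 0))).

g(plus(g(5), app(b, 0)))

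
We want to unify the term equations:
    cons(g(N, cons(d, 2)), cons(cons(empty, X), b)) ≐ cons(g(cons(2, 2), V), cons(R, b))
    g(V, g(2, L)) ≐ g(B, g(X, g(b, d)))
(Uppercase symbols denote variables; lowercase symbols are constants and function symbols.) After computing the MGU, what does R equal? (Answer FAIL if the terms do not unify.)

cons(empty, 2)

Decompose cons/2: g(N, cons(d, 2)) ≐ g(cons(2, 2), V),  cons(cons(empty, X), b) ≐ cons(R, b).
Decompose g/2: N ≐ cons(2, 2),  cons(d, 2) ≐ V.
Bind N := cons(2, 2); no other remaining equation mentions N.
Bind V := cons(d, 2); substituting into the one remaining equation that mentions V gives: g(cons(d, 2), g(2, L)) ≐ g(B, g(X, g(b, d))).
Decompose cons/2: cons(empty, X) ≐ R,  b ≐ b.
Bind R := cons(empty, X); no other remaining equation mentions R.
Delete trivial equation b ≐ b.
Decompose g/2: cons(d, 2) ≐ B,  g(2, L) ≐ g(X, g(b, d)).
Bind B := cons(d, 2); no other remaining equation mentions B.
Decompose g/2: 2 ≐ X,  L ≐ g(b, d).
Bind X := 2; no other remaining equation mentions X. Substituting into the earlier binding gives R := cons(empty, 2).
Bind L := g(b, d).
MGU = { N := cons(2, 2), V := cons(d, 2), R := cons(empty, 2), B := cons(d, 2), X := 2, L := g(b, d) }, so R := cons(empty, 2).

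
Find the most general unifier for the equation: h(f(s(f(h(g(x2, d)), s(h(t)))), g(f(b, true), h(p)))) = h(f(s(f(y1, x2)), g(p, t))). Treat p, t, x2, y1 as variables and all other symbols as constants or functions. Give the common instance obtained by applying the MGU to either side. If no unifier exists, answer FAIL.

Decompose h/1: f(s(f(h(g(x2, d)), s(h(t)))), g(f(b, true), h(p))) = f(s(f(y1, x2)), g(p, t)).
Decompose f/2: s(f(h(g(x2, d)), s(h(t)))) = s(f(y1, x2)),  g(f(b, true), h(p)) = g(p, t).
Decompose s/1: f(h(g(x2, d)), s(h(t))) = f(y1, x2).
Decompose f/2: h(g(x2, d)) = y1,  s(h(t)) = x2.
Bind y1 := h(g(x2, d)); no other remaining equation mentions y1.
Bind x2 := s(h(t)); no other remaining equation mentions x2. Substituting into the earlier binding gives y1 := h(g(s(h(t)), d)).
Decompose g/2: f(b, true) = p,  h(p) = t.
Bind p := f(b, true); substituting into the remaining equation gives: h(f(b, true)) = t.
Bind t := h(f(b, true)). Substituting into the earlier bindings gives y1 := h(g(s(h(h(f(b, true)))), d)), x2 := s(h(h(f(b, true)))).
Applying the MGU to either side gives h(f(s(f(h(g(s(h(h(f(b, true)))), d)), s(h(h(f(b, true)))))), g(f(b, true), h(f(b, true))))).

h(f(s(f(h(g(s(h(h(f(b, true)))), d)), s(h(h(f(b, true)))))), g(f(b, true), h(f(b, true)))))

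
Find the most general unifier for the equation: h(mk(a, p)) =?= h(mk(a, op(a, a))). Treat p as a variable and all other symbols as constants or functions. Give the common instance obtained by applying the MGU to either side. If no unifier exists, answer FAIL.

Decompose h/1: mk(a, p) =?= mk(a, op(a, a)).
Decompose mk/2: a =?= a,  p =?= op(a, a).
Delete trivial equation a =?= a.
Bind p := op(a, a).
Applying the MGU to either side gives h(mk(a, op(a, a))).

h(mk(a, op(a, a)))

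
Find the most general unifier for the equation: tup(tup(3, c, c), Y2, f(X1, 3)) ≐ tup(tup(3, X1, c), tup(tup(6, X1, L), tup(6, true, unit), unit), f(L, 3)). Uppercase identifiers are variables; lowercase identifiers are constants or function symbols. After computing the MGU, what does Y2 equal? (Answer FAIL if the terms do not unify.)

tup(tup(6, c, c), tup(6, true, unit), unit)

Decompose tup/3: tup(3, c, c) ≐ tup(3, X1, c),  Y2 ≐ tup(tup(6, X1, L), tup(6, true, unit), unit),  f(X1, 3) ≐ f(L, 3).
Decompose tup/3: 3 ≐ 3,  c ≐ X1,  c ≐ c.
Delete trivial equation 3 ≐ 3.
Bind X1 := c; substituting into the 2 remaining equations that mention X1 gives: Y2 ≐ tup(tup(6, c, L), tup(6, true, unit), unit),  f(c, 3) ≐ f(L, 3).
Delete trivial equation c ≐ c.
Bind Y2 := tup(tup(6, c, L), tup(6, true, unit), unit); no other remaining equation mentions Y2.
Decompose f/2: c ≐ L,  3 ≐ 3.
Bind L := c; no other remaining equation mentions L. Substituting into the earlier binding gives Y2 := tup(tup(6, c, c), tup(6, true, unit), unit).
Delete trivial equation 3 ≐ 3.
MGU = { X1 := c, Y2 := tup(tup(6, c, c), tup(6, true, unit), unit), L := c }, so Y2 := tup(tup(6, c, c), tup(6, true, unit), unit).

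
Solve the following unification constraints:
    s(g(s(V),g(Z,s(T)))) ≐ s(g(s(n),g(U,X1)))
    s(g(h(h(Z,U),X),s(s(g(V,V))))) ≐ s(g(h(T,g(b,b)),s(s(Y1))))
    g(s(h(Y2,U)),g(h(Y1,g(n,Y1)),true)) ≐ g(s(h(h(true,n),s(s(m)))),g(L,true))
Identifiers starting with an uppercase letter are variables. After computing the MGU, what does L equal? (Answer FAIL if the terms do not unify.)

Decompose s/1: g(s(V),g(Z,s(T))) ≐ g(s(n),g(U,X1)).
Decompose g/2: s(V) ≐ s(n),  g(Z,s(T)) ≐ g(U,X1).
Decompose s/1: V ≐ n.
Bind V := n; substituting into the one remaining equation that mentions V gives: s(g(h(h(Z,U),X),s(s(g(n,n))))) ≐ s(g(h(T,g(b,b)),s(s(Y1)))).
Decompose g/2: Z ≐ U,  s(T) ≐ X1.
Bind Z := U; substituting into the one remaining equation that mentions Z gives: s(g(h(h(U,U),X),s(s(g(n,n))))) ≐ s(g(h(T,g(b,b)),s(s(Y1)))).
Bind X1 := s(T); no other remaining equation mentions X1.
Decompose s/1: g(h(h(U,U),X),s(s(g(n,n)))) ≐ g(h(T,g(b,b)),s(s(Y1))).
Decompose g/2: h(h(U,U),X) ≐ h(T,g(b,b)),  s(s(g(n,n))) ≐ s(s(Y1)).
Decompose h/2: h(U,U) ≐ T,  X ≐ g(b,b).
Bind T := h(U,U); no other remaining equation mentions T. Substituting into the earlier binding gives X1 := s(h(U,U)).
Bind X := g(b,b); no other remaining equation mentions X.
Decompose s/1: s(g(n,n)) ≐ s(Y1).
Decompose s/1: g(n,n) ≐ Y1.
Bind Y1 := g(n,n); substituting into the remaining equation gives: g(s(h(Y2,U)),g(h(g(n,n),g(n,g(n,n))),true)) ≐ g(s(h(h(true,n),s(s(m)))),g(L,true)).
Decompose g/2: s(h(Y2,U)) ≐ s(h(h(true,n),s(s(m)))),  g(h(g(n,n),g(n,g(n,n))),true) ≐ g(L,true).
Decompose s/1: h(Y2,U) ≐ h(h(true,n),s(s(m))).
Decompose h/2: Y2 ≐ h(true,n),  U ≐ s(s(m)).
Bind Y2 := h(true,n); no other remaining equation mentions Y2.
Bind U := s(s(m)); no other remaining equation mentions U. Substituting into the earlier bindings gives Z := s(s(m)), X1 := s(h(s(s(m)),s(s(m)))), T := h(s(s(m)),s(s(m))).
Decompose g/2: h(g(n,n),g(n,g(n,n))) ≐ L,  true ≐ true.
Bind L := h(g(n,n),g(n,g(n,n))); no other remaining equation mentions L.
Delete trivial equation true ≐ true.
MGU = { V := n, Z := s(s(m)), X1 := s(h(s(s(m)),s(s(m)))), T := h(s(s(m)),s(s(m))), X := g(b,b), Y1 := g(n,n), Y2 := h(true,n), U := s(s(m)), L := h(g(n,n),g(n,g(n,n))) }, so L := h(g(n,n),g(n,g(n,n))).

h(g(n,n),g(n,g(n,n)))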